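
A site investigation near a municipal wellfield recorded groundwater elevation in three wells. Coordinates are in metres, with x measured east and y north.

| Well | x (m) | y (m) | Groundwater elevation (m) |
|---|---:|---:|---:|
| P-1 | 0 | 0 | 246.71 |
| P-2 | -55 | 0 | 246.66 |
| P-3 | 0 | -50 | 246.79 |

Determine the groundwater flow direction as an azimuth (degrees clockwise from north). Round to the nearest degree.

∂h/∂x = (246.66 − 246.71) / (-55 − 0) = +0.0009091
∂h/∂y = (246.79 − 246.71) / (-50 − 0) = -0.001600
Flow direction (−∇h) has components (-0.0009091 E, +0.001600 N).
Azimuth = atan2(E, N) = atan2(-0.0009091, +0.001600) = 330.4° ≈ 330°.

330°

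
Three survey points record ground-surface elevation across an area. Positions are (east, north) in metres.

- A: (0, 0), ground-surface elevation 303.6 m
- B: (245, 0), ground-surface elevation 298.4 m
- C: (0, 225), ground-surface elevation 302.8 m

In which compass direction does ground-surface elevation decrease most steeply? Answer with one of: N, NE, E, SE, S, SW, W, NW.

∂z/∂x = (298.4 − 303.6) / (245 − 0) = -0.02122
∂z/∂y = (302.8 − 303.6) / (225 − 0) = -0.003556
Steepest decrease is along −∇f = (+0.02122 E, +0.003556 N) → east.

E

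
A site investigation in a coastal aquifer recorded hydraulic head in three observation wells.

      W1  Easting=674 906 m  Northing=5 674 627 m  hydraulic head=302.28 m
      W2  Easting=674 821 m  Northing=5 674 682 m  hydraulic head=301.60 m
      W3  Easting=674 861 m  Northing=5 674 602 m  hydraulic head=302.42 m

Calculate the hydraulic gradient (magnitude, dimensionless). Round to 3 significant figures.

0.00946

Differences from W1: to W2 (Δx, Δy, Δh) = (-85, 55, -0.68); to W3 = (-45, -25, +0.14).
Determinant of the coordinate differences = (-85)·(-25) − (-45)·55 = 4600.
∂h/∂x = [(-0.68)·(-25) − (+0.14)·55] / 4600 = +0.002022
∂h/∂y = [(-85)·(+0.14) − (-45)·(-0.68)] / 4600 = -0.009239
|∇h| = √(0.002022² + -0.009239²) = 0.009458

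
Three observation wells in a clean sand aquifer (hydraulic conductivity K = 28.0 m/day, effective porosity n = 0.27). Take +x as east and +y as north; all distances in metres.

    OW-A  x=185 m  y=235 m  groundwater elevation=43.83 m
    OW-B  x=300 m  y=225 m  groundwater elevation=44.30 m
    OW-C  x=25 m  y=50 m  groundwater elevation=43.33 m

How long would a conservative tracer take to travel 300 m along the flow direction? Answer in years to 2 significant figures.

1.9 years

Taking OW-A as reference: OW-B−OW-A = (115, -10, +0.47); OW-C−OW-A = (-160, -185, -0.50).
Determinant of the coordinate differences = 115·(-185) − (-160)·(-10) = -22875.
∂h/∂x = [(+0.47)·(-185) − (-0.50)·(-10)] / -22875 = +0.004020
∂h/∂y = [115·(-0.50) − (-160)·(+0.47)] / -22875 = -0.0007738
|∇h| = √(0.004020² + -0.0007738²) = 0.004094
Seepage velocity v = K·i/n = 28.0 × 0.004094 / 0.27 = 0.4246 m/day.
t = 300 / 0.4246 = 706.5 days = 1.93 years.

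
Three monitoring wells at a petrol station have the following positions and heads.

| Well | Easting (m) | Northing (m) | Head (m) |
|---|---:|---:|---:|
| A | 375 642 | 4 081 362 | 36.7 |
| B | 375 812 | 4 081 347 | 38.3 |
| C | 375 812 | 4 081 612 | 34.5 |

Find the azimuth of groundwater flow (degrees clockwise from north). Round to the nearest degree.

330°

Three-point gradient (reference A): Δ to B = (170, -15, +1.6), Δ to C = (170, 250, -2.2).
∂h/∂x = +0.008147, ∂h/∂y = -0.01434 (det = 45050).
Flow direction (−∇h) has components (-0.008147 E, +0.01434 N).
Azimuth = atan2(E, N) = atan2(-0.008147, +0.01434) = 330.4° ≈ 330°.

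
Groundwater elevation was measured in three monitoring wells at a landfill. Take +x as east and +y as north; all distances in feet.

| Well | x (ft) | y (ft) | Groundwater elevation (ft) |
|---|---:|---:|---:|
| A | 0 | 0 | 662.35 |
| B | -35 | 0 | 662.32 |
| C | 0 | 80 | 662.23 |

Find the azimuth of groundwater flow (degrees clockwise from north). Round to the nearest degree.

∂h/∂x = (662.32 − 662.35) / (-35 − 0) = +0.0008571
∂h/∂y = (662.23 − 662.35) / (80 − 0) = -0.001500
Flow direction (−∇h) has components (-0.0008571 E, +0.001500 N).
Azimuth = atan2(E, N) = atan2(-0.0008571, +0.001500) = 330.3° ≈ 330°.

330°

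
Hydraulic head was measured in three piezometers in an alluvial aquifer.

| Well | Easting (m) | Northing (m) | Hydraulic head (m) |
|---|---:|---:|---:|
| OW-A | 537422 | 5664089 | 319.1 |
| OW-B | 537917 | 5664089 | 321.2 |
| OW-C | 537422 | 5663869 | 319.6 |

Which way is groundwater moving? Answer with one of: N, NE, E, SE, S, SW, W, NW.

∂h/∂x = (321.2 − 319.1) / (537917 − 537422) = +0.004242
∂h/∂y = (319.6 − 319.1) / (5663869 − 5664089) = -0.002273
Flow = −∇h = (-0.004242 east, +0.002273 north), which points northwest.

NW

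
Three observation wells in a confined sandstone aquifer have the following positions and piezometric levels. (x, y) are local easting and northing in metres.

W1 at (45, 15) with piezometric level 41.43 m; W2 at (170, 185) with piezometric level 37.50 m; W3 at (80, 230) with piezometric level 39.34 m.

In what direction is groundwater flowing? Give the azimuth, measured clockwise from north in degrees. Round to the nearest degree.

Three-point gradient (reference W1): Δ to W2 = (125, 170, -3.93), Δ to W3 = (35, 215, -2.09).
∂h/∂x = -0.02340, ∂h/∂y = -0.005912 (det = 20925).
Flow direction (−∇h) has components (+0.02340 E, +0.005912 N).
Azimuth = atan2(E, N) = atan2(+0.02340, +0.005912) = 75.8° ≈ 076°.

076°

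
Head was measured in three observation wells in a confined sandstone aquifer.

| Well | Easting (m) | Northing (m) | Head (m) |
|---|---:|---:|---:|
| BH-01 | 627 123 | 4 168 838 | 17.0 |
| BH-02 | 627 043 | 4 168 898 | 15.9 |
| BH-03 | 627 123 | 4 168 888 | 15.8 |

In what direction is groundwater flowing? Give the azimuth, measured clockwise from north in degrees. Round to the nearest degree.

010°

Taking BH-01 as reference: BH-02−BH-01 = (-80, 60, -1.1); BH-03−BH-01 = (0, 50, -1.2).
Determinant of the coordinate differences = (-80)·50 − 0·60 = -4000.
∂h/∂x = [(-1.1)·50 − (-1.2)·60] / -4000 = -0.004250
∂h/∂y = [(-80)·(-1.2) − 0·(-1.1)] / -4000 = -0.02400
Flow direction (−∇h) has components (+0.004250 E, +0.02400 N).
Azimuth = atan2(E, N) = atan2(+0.004250, +0.02400) = 10.0° ≈ 010°.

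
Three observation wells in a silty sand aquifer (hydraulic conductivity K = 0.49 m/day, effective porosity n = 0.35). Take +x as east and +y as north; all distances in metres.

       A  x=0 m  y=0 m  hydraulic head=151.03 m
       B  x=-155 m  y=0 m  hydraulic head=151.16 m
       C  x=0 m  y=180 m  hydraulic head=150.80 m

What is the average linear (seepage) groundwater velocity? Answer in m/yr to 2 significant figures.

0.78 m/yr

∂h/∂x = (151.16 − 151.03) / (-155 − 0) = -0.0008387
∂h/∂y = (150.80 − 151.03) / (180 − 0) = -0.001278
|∇h| = √(-0.0008387² + -0.001278²) = 0.001529
Seepage velocity v = K·i/n = 0.49 × 0.001529 / 0.35 = 0.002141 m/day = 0.782 m/yr.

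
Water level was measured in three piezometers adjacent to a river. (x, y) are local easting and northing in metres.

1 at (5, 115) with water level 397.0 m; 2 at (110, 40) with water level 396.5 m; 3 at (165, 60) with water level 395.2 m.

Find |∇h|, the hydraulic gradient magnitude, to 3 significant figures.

With h = a·x + b·y + c and 1 as origin, the differences give:
  105·a + (-75)·b = -0.5
  160·a + (-55)·b = -1.8
Eliminate b (×(-55) and ×(-75), subtract): 6225·a = -107.50 → a = ∂h/∂x = -0.01727
Back-substitute: b = ∂h/∂y = -0.01751.
|∇h| = √(-0.01727² + -0.01751²) = 0.02459

0.0246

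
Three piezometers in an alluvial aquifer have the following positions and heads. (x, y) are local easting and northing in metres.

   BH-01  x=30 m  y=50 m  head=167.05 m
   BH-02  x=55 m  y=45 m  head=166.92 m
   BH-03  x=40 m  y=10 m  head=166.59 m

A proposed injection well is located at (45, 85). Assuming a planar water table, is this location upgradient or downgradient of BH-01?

upgradient

With h = a·x + b·y + c and BH-01 as origin, the differences give:
  25·a + (-5)·b = -0.13
  10·a + (-40)·b = -0.46
Eliminate b (×(-40) and ×(-5), subtract): -950·a = 2.900 → a = ∂h/∂x = -0.003053
Back-substitute: b = ∂h/∂y = +0.01074.
Head at (45, 85) = 167.05 + (-0.003053)·(15) + (+0.01074)·(35) = 167.38 m.
That is higher than the 167.05 m at BH-01, so the point is upgradient.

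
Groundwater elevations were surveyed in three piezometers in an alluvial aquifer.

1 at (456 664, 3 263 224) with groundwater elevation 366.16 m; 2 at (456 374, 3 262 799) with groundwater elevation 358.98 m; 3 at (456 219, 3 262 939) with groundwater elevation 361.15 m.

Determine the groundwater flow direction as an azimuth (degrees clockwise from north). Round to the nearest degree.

183°

Taking 1 as reference: 2−1 = (-290, -425, -7.18); 3−1 = (-445, -285, -5.01).
Determinant of the coordinate differences = (-290)·(-285) − (-445)·(-425) = -106475.
∂h/∂x = [(-7.18)·(-285) − (-5.01)·(-425)] / -106475 = +0.0007791
∂h/∂y = [(-290)·(-5.01) − (-445)·(-7.18)] / -106475 = +0.01636
Flow direction (−∇h) has components (-0.0007791 E, -0.01636 N).
Azimuth = atan2(E, N) = atan2(-0.0007791, -0.01636) = 182.7° ≈ 183°.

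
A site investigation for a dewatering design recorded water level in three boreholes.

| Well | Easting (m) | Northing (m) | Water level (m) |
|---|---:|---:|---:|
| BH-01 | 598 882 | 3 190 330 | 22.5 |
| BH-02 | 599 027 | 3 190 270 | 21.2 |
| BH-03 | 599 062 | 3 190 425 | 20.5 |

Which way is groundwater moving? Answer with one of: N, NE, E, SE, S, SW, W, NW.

With h = a·x + b·y + c and BH-01 as origin, the differences give:
  145·a + (-60)·b = -1.3
  180·a + 95·b = -2.0
Eliminate b (×95 and ×(-60), subtract): 24575·a = -243.50 → a = ∂h/∂x = -0.009908
Back-substitute: b = ∂h/∂y = -0.002279.
Flow = −∇h = (+0.009908 east, +0.002279 north), which points east.

E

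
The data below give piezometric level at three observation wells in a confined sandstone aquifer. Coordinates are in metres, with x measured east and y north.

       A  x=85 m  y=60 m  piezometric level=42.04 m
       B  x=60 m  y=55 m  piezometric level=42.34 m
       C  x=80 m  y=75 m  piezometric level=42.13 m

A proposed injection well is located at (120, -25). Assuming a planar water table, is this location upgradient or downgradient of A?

Taking A as reference: B−A = (-25, -5, +0.30); C−A = (-5, 15, +0.09).
Solve a·Δx + b·Δy = Δh: det = (-25)·15 − (-5)·(-5) = -400.
∂h/∂x = [(+0.30)·15 − (+0.09)·(-5)] / -400 = -0.01238
∂h/∂y = [(-25)·(+0.09) − (-5)·(+0.30)] / -400 = +0.001875
Head at (120, -25) = 42.04 + (-0.01238)·(35) + (+0.001875)·(-85) = 41.45 m.
That is lower than the 42.04 m at A, so the point is downgradient.

downgradient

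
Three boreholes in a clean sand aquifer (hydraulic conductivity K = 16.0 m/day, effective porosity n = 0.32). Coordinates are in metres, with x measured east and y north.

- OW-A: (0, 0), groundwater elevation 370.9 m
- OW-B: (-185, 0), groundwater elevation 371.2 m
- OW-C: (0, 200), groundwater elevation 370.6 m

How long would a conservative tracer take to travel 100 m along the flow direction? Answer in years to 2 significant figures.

2.5 years

∂h/∂x = (371.2 − 370.9) / (-185 − 0) = -0.001622
∂h/∂y = (370.6 − 370.9) / (200 − 0) = -0.001500
|∇h| = √(-0.001622² + -0.001500²) = 0.002209
Seepage velocity v = K·i/n = 16.0 × 0.002209 / 0.32 = 0.1104 m/day.
t = 100 / 0.1104 = 905.8 days = 2.48 years.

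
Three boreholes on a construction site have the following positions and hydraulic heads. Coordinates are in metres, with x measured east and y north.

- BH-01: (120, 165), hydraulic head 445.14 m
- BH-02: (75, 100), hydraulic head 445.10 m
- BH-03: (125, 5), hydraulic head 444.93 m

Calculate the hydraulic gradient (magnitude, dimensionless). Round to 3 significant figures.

0.00160

Taking BH-01 as reference: BH-02−BH-01 = (-45, -65, -0.04); BH-03−BH-01 = (5, -160, -0.21).
Determinant of the coordinate differences = (-45)·(-160) − 5·(-65) = 7525.
∂h/∂x = [(-0.04)·(-160) − (-0.21)·(-65)] / 7525 = -0.0009635
∂h/∂y = [(-45)·(-0.21) − 5·(-0.04)] / 7525 = +0.001282
|∇h| = √(-0.0009635² + 0.001282²) = 0.001604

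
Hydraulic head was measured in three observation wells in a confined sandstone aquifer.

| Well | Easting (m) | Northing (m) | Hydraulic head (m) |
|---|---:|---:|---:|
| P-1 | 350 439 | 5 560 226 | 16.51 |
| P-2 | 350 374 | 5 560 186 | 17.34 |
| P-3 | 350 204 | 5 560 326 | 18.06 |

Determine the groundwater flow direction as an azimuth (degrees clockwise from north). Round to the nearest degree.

057°

With h = a·x + b·y + c and P-1 as origin, the differences give:
  (-65)·a + (-40)·b = +0.83
  (-235)·a + 100·b = +1.55
Eliminate b (×100 and ×(-40), subtract): -15900·a = 145.000 → a = ∂h/∂x = -0.009119
Back-substitute: b = ∂h/∂y = -0.005931.
Flow direction (−∇h) has components (+0.009119 E, +0.005931 N).
Azimuth = atan2(E, N) = atan2(+0.009119, +0.005931) = 57.0° ≈ 057°.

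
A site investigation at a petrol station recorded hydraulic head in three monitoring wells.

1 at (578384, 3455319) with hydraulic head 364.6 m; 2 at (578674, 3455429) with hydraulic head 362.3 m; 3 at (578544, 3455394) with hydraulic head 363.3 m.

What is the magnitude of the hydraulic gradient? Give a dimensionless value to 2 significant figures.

Three-point gradient (reference 1): Δ to 2 = (290, 110, -2.3), Δ to 3 = (160, 75, -1.3).
∂h/∂x = -0.007108, ∂h/∂y = -0.002169 (det = 4150).
|∇h| = √(-0.007108² + -0.002169²) = 0.007432

0.0074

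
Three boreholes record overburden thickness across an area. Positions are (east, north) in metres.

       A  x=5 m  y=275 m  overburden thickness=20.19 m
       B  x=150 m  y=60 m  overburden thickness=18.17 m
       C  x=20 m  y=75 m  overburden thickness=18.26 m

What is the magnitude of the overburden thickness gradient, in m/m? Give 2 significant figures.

Three-point gradient (reference A): Δ to B = (145, -215, -2.02), Δ to C = (15, -200, -1.93).
∂d/∂x = +0.0004248, ∂d/∂y = +0.009682 (det = -25775).
|∇f| = √(0.0004248² + 0.009682²) = 0.009691 m/m

0.0097 m/m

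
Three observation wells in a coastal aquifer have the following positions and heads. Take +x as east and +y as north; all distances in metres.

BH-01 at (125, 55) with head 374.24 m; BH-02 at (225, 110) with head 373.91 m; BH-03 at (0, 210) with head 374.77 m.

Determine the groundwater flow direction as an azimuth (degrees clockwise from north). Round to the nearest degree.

098°

Three-point gradient (reference BH-01): Δ to BH-02 = (100, 55, -0.33), Δ to BH-03 = (-125, 155, +0.53).
∂h/∂x = -0.003589, ∂h/∂y = +0.0005251 (det = 22375).
Flow direction (−∇h) has components (+0.003589 E, -0.0005251 N).
Azimuth = atan2(E, N) = atan2(+0.003589, -0.0005251) = 98.3° ≈ 098°.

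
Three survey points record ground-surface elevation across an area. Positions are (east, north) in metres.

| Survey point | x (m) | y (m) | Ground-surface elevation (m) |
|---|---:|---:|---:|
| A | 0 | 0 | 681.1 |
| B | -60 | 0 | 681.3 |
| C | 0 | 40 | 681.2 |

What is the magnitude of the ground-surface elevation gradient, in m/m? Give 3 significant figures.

∂z/∂x = (681.3 − 681.1) / (-60 − 0) = -0.003333
∂z/∂y = (681.2 − 681.1) / (40 − 0) = +0.002500
|∇f| = √(-0.003333² + 0.002500²) = 0.004166 m/m

0.00417 m/m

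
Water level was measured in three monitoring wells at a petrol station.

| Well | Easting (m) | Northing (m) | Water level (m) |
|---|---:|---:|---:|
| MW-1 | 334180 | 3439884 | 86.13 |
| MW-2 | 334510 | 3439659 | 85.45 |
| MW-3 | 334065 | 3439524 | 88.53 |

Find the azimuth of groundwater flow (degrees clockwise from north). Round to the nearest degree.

048°

Taking MW-1 as reference: MW-2−MW-1 = (330, -225, -0.68); MW-3−MW-1 = (-115, -360, +2.40).
Solve a·Δx + b·Δy = Δh: det = 330·(-360) − (-115)·(-225) = -144675.
∂h/∂x = [(-0.68)·(-360) − (+2.40)·(-225)] / -144675 = -0.005425
∂h/∂y = [330·(+2.40) − (-115)·(-0.68)] / -144675 = -0.004934
Flow direction (−∇h) has components (+0.005425 E, +0.004934 N).
Azimuth = atan2(E, N) = atan2(+0.005425, +0.004934) = 47.7° ≈ 048°.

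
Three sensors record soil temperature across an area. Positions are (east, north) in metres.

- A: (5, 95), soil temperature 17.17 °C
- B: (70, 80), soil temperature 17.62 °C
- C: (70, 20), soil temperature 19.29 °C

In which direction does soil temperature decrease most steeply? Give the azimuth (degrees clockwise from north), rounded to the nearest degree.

Taking A as reference: B−A = (65, -15, +0.45); C−A = (65, -75, +2.12).
Determinant of the coordinate differences = 65·(-75) − 65·(-15) = -3900.
∂T/∂x = [(+0.45)·(-75) − (+2.12)·(-15)] / -3900 = +0.0005000
∂T/∂y = [65·(+2.12) − 65·(+0.45)] / -3900 = -0.02783
Steepest decrease is along −∇f: components (-0.0005000 E, +0.02783 N).
Azimuth = atan2(-0.0005000, +0.02783) = 359.0° ≈ 359°.

359°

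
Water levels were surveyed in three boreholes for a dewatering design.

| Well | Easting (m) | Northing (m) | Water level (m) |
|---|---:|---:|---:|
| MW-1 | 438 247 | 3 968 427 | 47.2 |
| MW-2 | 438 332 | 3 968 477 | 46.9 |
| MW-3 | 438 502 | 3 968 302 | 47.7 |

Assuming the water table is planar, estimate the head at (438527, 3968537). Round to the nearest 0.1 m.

Differences from MW-1: to MW-2 (Δx, Δy, Δh) = (85, 50, -0.3); to MW-3 = (255, -125, +0.5).
Solve a·Δx + b·Δy = Δh: det = 85·(-125) − 255·50 = -23375.
∂h/∂x = [(-0.3)·(-125) − (+0.5)·50] / -23375 = -0.0005348
∂h/∂y = [85·(+0.5) − 255·(-0.3)] / -23375 = -0.005091
h(438527, 3968537) = 47.2 + (-0.0005348)·(280) + (-0.005091)·(110) = 47.2 -0.150 -0.560 = 46.490 m.

46.5 m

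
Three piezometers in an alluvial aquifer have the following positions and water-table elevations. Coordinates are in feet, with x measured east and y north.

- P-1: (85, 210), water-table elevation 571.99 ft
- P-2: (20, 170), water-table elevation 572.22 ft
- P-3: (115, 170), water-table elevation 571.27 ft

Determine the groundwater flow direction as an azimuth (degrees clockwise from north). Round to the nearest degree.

With h = a·x + b·y + c and P-1 as origin, the differences give:
  (-65)·a + (-40)·b = +0.23
  30·a + (-40)·b = -0.72
Eliminate b (×(-40) and ×(-40), subtract): 3800·a = -38.000 → a = ∂h/∂x = -0.01000
Back-substitute: b = ∂h/∂y = +0.01050.
Flow direction (−∇h) has components (+0.01000 E, -0.01050 N).
Azimuth = atan2(E, N) = atan2(+0.01000, -0.01050) = 136.4° ≈ 136°.

136°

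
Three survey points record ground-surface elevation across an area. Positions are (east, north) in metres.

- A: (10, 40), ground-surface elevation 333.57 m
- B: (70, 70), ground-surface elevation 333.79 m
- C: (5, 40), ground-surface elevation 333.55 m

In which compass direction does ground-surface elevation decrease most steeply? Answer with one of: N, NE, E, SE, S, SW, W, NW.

W

Three-point gradient (reference A): Δ to B = (60, 30, +0.22), Δ to C = (-5, 0, -0.02).
∂z/∂x = +0.004000, ∂z/∂y = -0.0006667 (det = 150).
Steepest decrease is along −∇f = (-0.004000 E, +0.0006667 N) → west.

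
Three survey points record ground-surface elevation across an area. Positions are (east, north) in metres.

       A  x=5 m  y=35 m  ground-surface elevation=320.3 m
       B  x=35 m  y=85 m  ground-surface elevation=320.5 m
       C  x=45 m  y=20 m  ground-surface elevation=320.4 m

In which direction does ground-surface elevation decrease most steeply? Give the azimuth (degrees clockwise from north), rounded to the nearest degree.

238°

Three-point gradient (reference A): Δ to B = (30, 50, +0.2), Δ to C = (40, -15, +0.1).
∂z/∂x = +0.003265, ∂z/∂y = +0.002041 (det = -2450).
Steepest decrease is along −∇f: components (-0.003265 E, -0.002041 N).
Azimuth = atan2(-0.003265, -0.002041) = 238.0° ≈ 238°.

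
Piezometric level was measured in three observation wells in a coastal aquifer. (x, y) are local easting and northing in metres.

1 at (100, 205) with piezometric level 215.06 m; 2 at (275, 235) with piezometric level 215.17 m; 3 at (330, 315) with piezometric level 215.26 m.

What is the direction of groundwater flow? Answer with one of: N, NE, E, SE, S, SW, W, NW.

SW

With h = a·x + b·y + c and 1 as origin, the differences give:
  175·a + 30·b = +0.11
  230·a + 110·b = +0.20
Eliminate b (×110 and ×30, subtract): 12350·a = 6.100 → a = ∂h/∂x = +0.0004939
Back-substitute: b = ∂h/∂y = +0.0007854.
Flow = −∇h = (-0.0004939 east, -0.0007854 north), which points southwest.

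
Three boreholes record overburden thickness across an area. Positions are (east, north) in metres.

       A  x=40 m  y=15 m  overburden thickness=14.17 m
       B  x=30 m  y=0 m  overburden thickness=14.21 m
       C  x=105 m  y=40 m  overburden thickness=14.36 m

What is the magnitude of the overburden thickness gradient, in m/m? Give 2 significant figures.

Differences from A: to B (Δx, Δy, Δh) = (-10, -15, +0.04); to C = (65, 25, +0.19).
Solve a·Δx + b·Δy = Δd: det = (-10)·25 − 65·(-15) = 725.
∂d/∂x = [(+0.04)·25 − (+0.19)·(-15)] / 725 = +0.005310
∂d/∂y = [(-10)·(+0.19) − 65·(+0.04)] / 725 = -0.006207
|∇f| = √(0.005310² + -0.006207²) = 0.008168 m/m

0.0082 m/m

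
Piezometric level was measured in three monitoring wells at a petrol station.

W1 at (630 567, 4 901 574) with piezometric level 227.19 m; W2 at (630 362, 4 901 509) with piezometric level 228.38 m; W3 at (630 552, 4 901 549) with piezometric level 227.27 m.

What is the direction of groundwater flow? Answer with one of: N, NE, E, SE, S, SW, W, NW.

E

Differences from W1: to W2 (Δx, Δy, Δh) = (-205, -65, +1.19); to W3 = (-15, -25, +0.08).
Solve a·Δx + b·Δy = Δh: det = (-205)·(-25) − (-15)·(-65) = 4150.
∂h/∂x = [(+1.19)·(-25) − (+0.08)·(-65)] / 4150 = -0.005916
∂h/∂y = [(-205)·(+0.08) − (-15)·(+1.19)] / 4150 = +0.0003494
Flow = −∇h = (+0.005916 east, -0.0003494 north), which points east.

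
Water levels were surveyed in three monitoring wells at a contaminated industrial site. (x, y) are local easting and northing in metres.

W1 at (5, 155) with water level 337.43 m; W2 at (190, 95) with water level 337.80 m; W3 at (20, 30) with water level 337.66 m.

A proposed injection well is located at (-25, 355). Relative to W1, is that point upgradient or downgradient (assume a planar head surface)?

Differences from W1: to W2 (Δx, Δy, Δh) = (185, -60, +0.37); to W3 = (15, -125, +0.23).
Determinant of the coordinate differences = 185·(-125) − 15·(-60) = -22225.
∂h/∂x = [(+0.37)·(-125) − (+0.23)·(-60)] / -22225 = +0.001460
∂h/∂y = [185·(+0.23) − 15·(+0.37)] / -22225 = -0.001665
Head at (-25, 355) = 337.43 + (+0.001460)·(-30) + (-0.001665)·(200) = 337.05 m.
That is lower than the 337.43 m at W1, so the point is downgradient.

downgradient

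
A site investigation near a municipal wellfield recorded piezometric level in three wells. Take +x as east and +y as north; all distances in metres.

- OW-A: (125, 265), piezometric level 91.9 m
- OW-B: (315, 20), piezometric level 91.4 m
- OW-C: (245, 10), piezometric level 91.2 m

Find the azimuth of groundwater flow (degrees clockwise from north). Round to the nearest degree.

Differences from OW-A: to OW-B (Δx, Δy, Δh) = (190, -245, -0.5); to OW-C = (120, -255, -0.7).
Solve a·Δx + b·Δy = Δh: det = 190·(-255) − 120·(-245) = -19050.
∂h/∂x = [(-0.5)·(-255) − (-0.7)·(-245)] / -19050 = +0.002310
∂h/∂y = [190·(-0.7) − 120·(-0.5)] / -19050 = +0.003832
Flow direction (−∇h) has components (-0.002310 E, -0.003832 N).
Azimuth = atan2(E, N) = atan2(-0.002310, -0.003832) = 211.1° ≈ 211°.

211°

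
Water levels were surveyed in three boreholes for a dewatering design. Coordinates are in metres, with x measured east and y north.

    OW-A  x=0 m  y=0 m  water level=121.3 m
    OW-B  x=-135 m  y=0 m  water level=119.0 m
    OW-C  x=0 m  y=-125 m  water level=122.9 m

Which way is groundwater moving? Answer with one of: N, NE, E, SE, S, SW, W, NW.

NW

∂h/∂x = (119.0 − 121.3) / (-135 − 0) = +0.01704
∂h/∂y = (122.9 − 121.3) / (-125 − 0) = -0.01280
Flow = −∇h = (-0.01704 east, +0.01280 north), which points northwest.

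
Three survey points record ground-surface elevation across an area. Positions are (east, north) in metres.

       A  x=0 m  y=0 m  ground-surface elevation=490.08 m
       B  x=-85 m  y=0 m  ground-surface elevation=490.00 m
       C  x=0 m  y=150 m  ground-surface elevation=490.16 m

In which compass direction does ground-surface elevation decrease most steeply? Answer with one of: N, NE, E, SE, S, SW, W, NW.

∂z/∂x = (490.00 − 490.08) / (-85 − 0) = +0.0009412
∂z/∂y = (490.16 − 490.08) / (150 − 0) = +0.0005333
Steepest decrease is along −∇f = (-0.0009412 E, -0.0005333 N) → southwest.

SW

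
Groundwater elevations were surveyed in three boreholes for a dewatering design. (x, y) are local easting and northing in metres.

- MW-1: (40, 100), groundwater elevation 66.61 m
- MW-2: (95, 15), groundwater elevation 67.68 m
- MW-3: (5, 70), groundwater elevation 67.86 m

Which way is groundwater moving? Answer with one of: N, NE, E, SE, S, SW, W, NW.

NE

Differences from MW-1: to MW-2 (Δx, Δy, Δh) = (55, -85, +1.07); to MW-3 = (-35, -30, +1.25).
Determinant of the coordinate differences = 55·(-30) − (-35)·(-85) = -4625.
∂h/∂x = [(+1.07)·(-30) − (+1.25)·(-85)] / -4625 = -0.01603
∂h/∂y = [55·(+1.25) − (-35)·(+1.07)] / -4625 = -0.02296
Flow = −∇h = (+0.01603 east, +0.02296 north), which points northeast.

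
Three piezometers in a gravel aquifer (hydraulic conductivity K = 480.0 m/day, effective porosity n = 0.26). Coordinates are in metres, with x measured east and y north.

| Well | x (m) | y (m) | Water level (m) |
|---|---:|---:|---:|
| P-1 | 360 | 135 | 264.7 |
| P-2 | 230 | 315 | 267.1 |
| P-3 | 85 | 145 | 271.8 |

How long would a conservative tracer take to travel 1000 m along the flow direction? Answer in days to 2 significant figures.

20 days

Taking P-1 as reference: P-2−P-1 = (-130, 180, +2.4); P-3−P-1 = (-275, 10, +7.1).
Determinant of the coordinate differences = (-130)·10 − (-275)·180 = 48200.
∂h/∂x = [(+2.4)·10 − (+7.1)·180] / 48200 = -0.02602
∂h/∂y = [(-130)·(+7.1) − (-275)·(+2.4)] / 48200 = -0.005456
|∇h| = √(-0.02602² + -0.005456²) = 0.02659
Seepage velocity v = K·i/n = 480.0 × 0.02659 / 0.26 = 49.09 m/day.
t = 1000 / 49.09 = 20.37 days.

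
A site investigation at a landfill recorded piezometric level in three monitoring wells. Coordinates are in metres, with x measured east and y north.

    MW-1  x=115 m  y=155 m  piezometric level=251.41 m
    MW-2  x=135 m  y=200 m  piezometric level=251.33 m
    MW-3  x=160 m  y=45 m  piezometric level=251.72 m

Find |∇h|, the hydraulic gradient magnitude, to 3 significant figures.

0.00262

With h = a·x + b·y + c and MW-1 as origin, the differences give:
  20·a + 45·b = -0.08
  45·a + (-110)·b = +0.31
Eliminate b (×(-110) and ×45, subtract): -4225·a = -5.150 → a = ∂h/∂x = +0.001219
Back-substitute: b = ∂h/∂y = -0.002320.
|∇h| = √(0.001219² + -0.002320²) = 0.002621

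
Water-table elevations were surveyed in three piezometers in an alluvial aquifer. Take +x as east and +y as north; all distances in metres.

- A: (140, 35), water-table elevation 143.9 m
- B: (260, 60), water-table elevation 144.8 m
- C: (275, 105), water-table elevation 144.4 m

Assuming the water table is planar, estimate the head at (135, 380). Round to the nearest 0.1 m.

Differences from A: to B (Δx, Δy, Δh) = (120, 25, +0.9); to C = (135, 70, +0.5).
Determinant of the coordinate differences = 120·70 − 135·25 = 5025.
∂h/∂x = [(+0.9)·70 − (+0.5)·25] / 5025 = +0.01005
∂h/∂y = [120·(+0.5) − 135·(+0.9)] / 5025 = -0.01224
h(135, 380) = 143.9 + (+0.01005)·(-5) + (-0.01224)·(345) = 143.9 -0.050 -4.222 = 139.627 m.

139.6 m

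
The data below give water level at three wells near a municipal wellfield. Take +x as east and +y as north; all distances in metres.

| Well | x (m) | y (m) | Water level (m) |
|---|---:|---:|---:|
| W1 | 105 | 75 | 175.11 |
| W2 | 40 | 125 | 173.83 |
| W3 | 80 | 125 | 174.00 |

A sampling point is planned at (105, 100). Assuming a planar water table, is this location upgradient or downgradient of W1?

downgradient

Taking W1 as reference: W2−W1 = (-65, 50, -1.28); W3−W1 = (-25, 50, -1.11).
Determinant of the coordinate differences = (-65)·50 − (-25)·50 = -2000.
∂h/∂x = [(-1.28)·50 − (-1.11)·50] / -2000 = +0.004250
∂h/∂y = [(-65)·(-1.11) − (-25)·(-1.28)] / -2000 = -0.02008
Head at (105, 100) = 175.11 + (+0.004250)·(0) + (-0.02008)·(25) = 174.61 m.
That is lower than the 175.11 m at W1, so the point is downgradient.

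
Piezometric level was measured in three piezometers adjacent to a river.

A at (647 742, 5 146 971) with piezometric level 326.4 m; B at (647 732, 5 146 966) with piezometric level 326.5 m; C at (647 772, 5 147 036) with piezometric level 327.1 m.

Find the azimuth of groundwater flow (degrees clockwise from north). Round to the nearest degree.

With h = a·x + b·y + c and A as origin, the differences give:
  (-10)·a + (-5)·b = +0.1
  30·a + 65·b = +0.7
Eliminate b (×65 and ×(-5), subtract): -500·a = 10.00 → a = ∂h/∂x = -0.02000
Back-substitute: b = ∂h/∂y = +0.02000.
Flow direction (−∇h) has components (+0.02000 E, -0.02000 N).
Azimuth = atan2(E, N) = atan2(+0.02000, -0.02000) = 135.0° ≈ 135°.

135°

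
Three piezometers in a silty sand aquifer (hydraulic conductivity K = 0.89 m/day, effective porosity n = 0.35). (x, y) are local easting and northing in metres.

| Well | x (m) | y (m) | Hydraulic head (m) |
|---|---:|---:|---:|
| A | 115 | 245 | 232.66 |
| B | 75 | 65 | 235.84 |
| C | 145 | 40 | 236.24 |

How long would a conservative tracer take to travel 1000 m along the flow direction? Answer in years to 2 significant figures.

61 years

Taking A as reference: B−A = (-40, -180, +3.18); C−A = (30, -205, +3.58).
Solve a·Δx + b·Δy = Δh: det = (-40)·(-205) − 30·(-180) = 13600.
∂h/∂x = [(+3.18)·(-205) − (+3.58)·(-180)] / 13600 = -0.0005515
∂h/∂y = [(-40)·(+3.58) − 30·(+3.18)] / 13600 = -0.01754
|∇h| = √(-0.0005515² + -0.01754²) = 0.01755
Seepage velocity v = K·i/n = 0.89 × 0.01755 / 0.35 = 0.04463 m/day.
t = 1000 / 0.04463 = 2.241e+04 days = 61.4 years.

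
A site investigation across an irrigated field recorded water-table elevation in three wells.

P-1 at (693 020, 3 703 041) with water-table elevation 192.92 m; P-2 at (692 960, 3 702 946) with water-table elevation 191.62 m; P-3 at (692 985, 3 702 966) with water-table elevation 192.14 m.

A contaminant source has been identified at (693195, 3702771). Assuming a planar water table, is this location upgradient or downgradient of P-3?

Taking P-1 as reference: P-2−P-1 = (-60, -95, -1.30); P-3−P-1 = (-35, -75, -0.78).
Determinant of the coordinate differences = (-60)·(-75) − (-35)·(-95) = 1175.
∂h/∂x = [(-1.30)·(-75) − (-0.78)·(-95)] / 1175 = +0.01991
∂h/∂y = [(-60)·(-0.78) − (-35)·(-1.30)] / 1175 = +0.001106
Head at (693195, 3702771) = 192.92 + (+0.01991)·(175) + (+0.001106)·(-270) = 196.11 m.
That is higher than the 192.14 m at P-3, so the point is upgradient.

upgradient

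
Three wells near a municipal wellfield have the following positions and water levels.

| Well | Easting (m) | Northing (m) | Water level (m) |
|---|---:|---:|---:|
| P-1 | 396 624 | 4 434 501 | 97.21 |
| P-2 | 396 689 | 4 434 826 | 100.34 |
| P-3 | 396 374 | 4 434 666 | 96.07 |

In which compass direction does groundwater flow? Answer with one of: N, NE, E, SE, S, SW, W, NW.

SW

Taking P-1 as reference: P-2−P-1 = (65, 325, +3.13); P-3−P-1 = (-250, 165, -1.14).
Solve a·Δx + b·Δy = Δh: det = 65·165 − (-250)·325 = 91975.
∂h/∂x = [(+3.13)·165 − (-1.14)·325] / 91975 = +0.009643
∂h/∂y = [65·(-1.14) − (-250)·(+3.13)] / 91975 = +0.007702
Flow = −∇h = (-0.009643 east, -0.007702 north), which points southwest.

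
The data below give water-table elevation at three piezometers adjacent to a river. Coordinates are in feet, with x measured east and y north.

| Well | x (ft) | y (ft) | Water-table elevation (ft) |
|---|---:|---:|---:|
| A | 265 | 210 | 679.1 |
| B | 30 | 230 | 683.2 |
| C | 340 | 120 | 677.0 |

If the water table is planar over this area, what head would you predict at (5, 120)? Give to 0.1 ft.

682.6 ft

Differences from A: to B (Δx, Δy, Δh) = (-235, 20, +4.1); to C = (75, -90, -2.1).
Determinant of the coordinate differences = (-235)·(-90) − 75·20 = 19650.
∂h/∂x = [(+4.1)·(-90) − (-2.1)·20] / 19650 = -0.01664
∂h/∂y = [(-235)·(-2.1) − 75·(+4.1)] / 19650 = +0.009466
h(5, 120) = 679.1 + (-0.01664)·(-260) + (+0.009466)·(-90) = 679.1 +4.327 -0.852 = 682.575 ft.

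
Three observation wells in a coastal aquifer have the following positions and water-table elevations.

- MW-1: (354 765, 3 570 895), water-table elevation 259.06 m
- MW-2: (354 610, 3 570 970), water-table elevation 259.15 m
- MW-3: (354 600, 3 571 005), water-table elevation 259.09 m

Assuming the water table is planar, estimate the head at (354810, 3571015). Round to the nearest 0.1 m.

258.7 m

Taking MW-1 as reference: MW-2−MW-1 = (-155, 75, +0.09); MW-3−MW-1 = (-165, 110, +0.03).
Solve a·Δx + b·Δy = Δh: det = (-155)·110 − (-165)·75 = -4675.
∂h/∂x = [(+0.09)·110 − (+0.03)·75] / -4675 = -0.001636
∂h/∂y = [(-155)·(+0.03) − (-165)·(+0.09)] / -4675 = -0.002182
h(354810, 3571015) = 259.06 + (-0.001636)·(45) + (-0.002182)·(120) = 259.06 -0.074 -0.262 = 258.725 m.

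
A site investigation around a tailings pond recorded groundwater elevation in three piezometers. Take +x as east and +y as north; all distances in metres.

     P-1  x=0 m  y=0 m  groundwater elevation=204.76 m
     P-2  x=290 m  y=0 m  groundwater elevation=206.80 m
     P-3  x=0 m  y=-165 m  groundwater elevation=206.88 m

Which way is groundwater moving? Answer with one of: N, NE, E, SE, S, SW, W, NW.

NW

∂h/∂x = (206.80 − 204.76) / (290 − 0) = +0.007034
∂h/∂y = (206.88 − 204.76) / (-165 − 0) = -0.01285
Flow = −∇h = (-0.007034 east, +0.01285 north), which points northwest.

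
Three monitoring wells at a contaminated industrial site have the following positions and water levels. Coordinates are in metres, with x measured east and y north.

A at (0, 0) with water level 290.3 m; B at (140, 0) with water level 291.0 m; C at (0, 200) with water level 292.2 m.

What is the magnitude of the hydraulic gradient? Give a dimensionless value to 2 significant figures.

0.011

∂h/∂x = (291.0 − 290.3) / (140 − 0) = +0.005000
∂h/∂y = (292.2 − 290.3) / (200 − 0) = +0.009500
|∇h| = √(0.005000² + 0.009500²) = 0.01074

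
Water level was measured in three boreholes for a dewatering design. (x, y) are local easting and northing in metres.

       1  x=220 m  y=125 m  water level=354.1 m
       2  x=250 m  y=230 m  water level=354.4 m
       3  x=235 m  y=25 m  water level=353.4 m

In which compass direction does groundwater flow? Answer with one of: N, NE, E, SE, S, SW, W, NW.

Differences from 1: to 2 (Δx, Δy, Δh) = (30, 105, +0.3); to 3 = (15, -100, -0.7).
Solve a·Δx + b·Δy = Δh: det = 30·(-100) − 15·105 = -4575.
∂h/∂x = [(+0.3)·(-100) − (-0.7)·105] / -4575 = -0.009508
∂h/∂y = [30·(-0.7) − 15·(+0.3)] / -4575 = +0.005574
Flow = −∇h = (+0.009508 east, -0.005574 north), which points southeast.

SE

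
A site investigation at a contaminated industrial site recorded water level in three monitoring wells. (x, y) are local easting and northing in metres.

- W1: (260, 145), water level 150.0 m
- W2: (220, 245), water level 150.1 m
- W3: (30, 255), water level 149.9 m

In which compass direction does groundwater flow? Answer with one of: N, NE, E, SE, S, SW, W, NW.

Taking W1 as reference: W2−W1 = (-40, 100, +0.1); W3−W1 = (-230, 110, -0.1).
Solve a·Δx + b·Δy = Δh: det = (-40)·110 − (-230)·100 = 18600.
∂h/∂x = [(+0.1)·110 − (-0.1)·100] / 18600 = +0.001129
∂h/∂y = [(-40)·(-0.1) − (-230)·(+0.1)] / 18600 = +0.001452
Flow = −∇h = (-0.001129 east, -0.001452 north), which points southwest.

SW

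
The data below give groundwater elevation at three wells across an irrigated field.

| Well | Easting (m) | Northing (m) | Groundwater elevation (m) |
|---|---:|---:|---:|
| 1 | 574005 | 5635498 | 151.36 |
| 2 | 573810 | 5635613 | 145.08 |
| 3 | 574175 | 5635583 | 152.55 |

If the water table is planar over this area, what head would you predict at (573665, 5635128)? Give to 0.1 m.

153.6 m

Differences from 1: to 2 (Δx, Δy, Δh) = (-195, 115, -6.28); to 3 = (170, 85, +1.19).
Determinant of the coordinate differences = (-195)·85 − 170·115 = -36125.
∂h/∂x = [(-6.28)·85 − (+1.19)·115] / -36125 = +0.01856
∂h/∂y = [(-195)·(+1.19) − 170·(-6.28)] / -36125 = -0.02313
h(573665, 5635128) = 151.36 + (+0.01856)·(-340) + (-0.02313)·(-370) = 151.36 -6.312 +8.558 = 153.606 m.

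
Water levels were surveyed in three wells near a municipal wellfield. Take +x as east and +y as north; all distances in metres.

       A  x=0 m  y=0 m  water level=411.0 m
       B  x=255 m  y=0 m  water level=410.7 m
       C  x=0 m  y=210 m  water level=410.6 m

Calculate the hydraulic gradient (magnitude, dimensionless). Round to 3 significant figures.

0.00224

∂h/∂x = (410.7 − 411.0) / (255 − 0) = -0.001176
∂h/∂y = (410.6 − 411.0) / (210 − 0) = -0.001905
|∇h| = √(-0.001176² + -0.001905²) = 0.002239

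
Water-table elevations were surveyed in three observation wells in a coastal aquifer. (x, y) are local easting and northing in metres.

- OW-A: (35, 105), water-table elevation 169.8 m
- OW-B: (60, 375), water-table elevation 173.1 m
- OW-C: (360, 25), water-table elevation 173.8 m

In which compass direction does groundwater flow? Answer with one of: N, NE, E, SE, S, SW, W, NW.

SW

With h = a·x + b·y + c and OW-A as origin, the differences give:
  25·a + 270·b = +3.3
  325·a + (-80)·b = +4.0
Eliminate b (×(-80) and ×270, subtract): -89750·a = -1344.00 → a = ∂h/∂x = +0.01497
Back-substitute: b = ∂h/∂y = +0.01084.
Flow = −∇h = (-0.01497 east, -0.01084 north), which points southwest.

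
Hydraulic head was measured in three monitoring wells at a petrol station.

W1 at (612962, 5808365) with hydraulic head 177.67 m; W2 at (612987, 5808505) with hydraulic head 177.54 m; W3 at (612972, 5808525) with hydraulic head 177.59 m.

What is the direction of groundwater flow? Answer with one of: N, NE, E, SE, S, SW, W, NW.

E

Taking W1 as reference: W2−W1 = (25, 140, -0.13); W3−W1 = (10, 160, -0.08).
Determinant of the coordinate differences = 25·160 − 10·140 = 2600.
∂h/∂x = [(-0.13)·160 − (-0.08)·140] / 2600 = -0.003692
∂h/∂y = [25·(-0.08) − 10·(-0.13)] / 2600 = -0.0002692
Flow = −∇h = (+0.003692 east, +0.0002692 north), which points east.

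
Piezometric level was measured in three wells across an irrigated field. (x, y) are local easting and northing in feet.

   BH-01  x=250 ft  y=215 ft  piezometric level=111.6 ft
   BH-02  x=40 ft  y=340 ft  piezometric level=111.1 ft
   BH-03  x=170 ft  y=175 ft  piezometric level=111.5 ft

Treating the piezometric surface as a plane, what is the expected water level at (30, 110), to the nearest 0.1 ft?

111.3 ft

With h = a·x + b·y + c and BH-01 as origin, the differences give:
  (-210)·a + 125·b = -0.5
  (-80)·a + (-40)·b = -0.1
Eliminate b (×(-40) and ×125, subtract): 18400·a = 32.50 → a = ∂h/∂x = +0.001766
Back-substitute: b = ∂h/∂y = -0.001033.
h(30, 110) = 111.6 + (+0.001766)·(-220) + (-0.001033)·(-105) = 111.6 -0.389 +0.108 = 111.320 ft.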